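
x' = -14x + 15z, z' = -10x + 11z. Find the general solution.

x(t) = 3K_1e^(-4t) + K_2e^(t), z(t) = 2K_1e^(-4t) + K_2e^(t)

Coefficient matrix A = [[-14, 15], [-10, 11]].
Characteristic polynomial det(A - λI) = λ^2 + 3λ - 4 = 0.
Eigenvalues λ = -4, 1.
For λ=-4: (A-λI) row 1 is [-10, 15], so an eigenvector is (3, 2).
For λ=1: (A-λI) row 1 is [-15, 15], so an eigenvector is (1, 1).
General solution: K_1e^(-4t)(3,2) + K_2e^(t)(1,1).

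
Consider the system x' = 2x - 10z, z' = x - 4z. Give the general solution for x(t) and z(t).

x(t) = C_1e^(-t)sin(t) - 3C_1e^(-t)cos(t) - 3C_2e^(-t)sin(t) - C_2e^(-t)cos(t), z(t) = -C_1e^(-t)cos(t) - C_2e^(-t)sin(t)

Coefficient matrix A = [[2, -10], [1, -4]].
Characteristic polynomial det(A - λI) = λ^2 + 2λ + 2 = 0.
Eigenvalues λ = -1 ± i (complex conjugate pair).
For λ=-1+i: an eigenvector is (-3,-1) - i(1,0) = (-3 - i, -1).
A real fundamental pair from Re and Im of e^((-1+i)t)v: X_1 = e^(-t)(cos(t)·(-3,-1) + sin(t)·(1,0)), X_2 = e^(-t)(sin(t)·(-3,-1) - cos(t)·(1,0)).
General solution: C_1X_1 + C_2X_2.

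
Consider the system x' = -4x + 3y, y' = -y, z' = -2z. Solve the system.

Coefficient matrix A = [[-4, 3, 0], [0, -1, 0], [0, 0, -2]].
det(A - λI) = 0 gives eigenvalues λ = -4, -1, -2.
For λ=-4: eigenvector (1,0,0).
For λ=-1: eigenvector (1,1,0).
For λ=-2: eigenvector (0,0,1).
General solution: K_1e^(-4t)(1,0,0) + K_2e^(-t)(1,1,0) + K_3e^(-2t)(0,0,1).

x(t) = K_1e^(-4t) + K_2e^(-t), y(t) = K_2e^(-t), z(t) = K_3e^(-2t)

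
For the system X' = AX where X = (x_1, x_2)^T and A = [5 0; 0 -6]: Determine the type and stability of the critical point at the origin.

saddle

A = [[5,0],[0,-6]]; det(A-λI) = λ^2 + λ - 30.
λ = -6, 5: opposite signs.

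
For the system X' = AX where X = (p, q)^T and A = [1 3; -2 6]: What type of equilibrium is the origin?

A = [[1,3],[-2,6]]; det(A-λI) = λ^2 - 7λ + 12.
λ = 4, 3: both positive.

unstable node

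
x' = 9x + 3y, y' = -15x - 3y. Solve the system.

Coefficient matrix A = [[9, 3], [-15, -3]].
Characteristic polynomial det(A - λI) = λ^2 - 6λ + 18 = 0.
Eigenvalues λ = 3 ± 3i (complex conjugate pair).
For λ=3+3i: an eigenvector is (1,-2) - i(0,-1) = (1, -2 + i).
A real fundamental pair from Re and Im of e^((3+3i)t)v: X_1 = e^(3t)(cos(3t)·(1,-2) + sin(3t)·(0,-1)), X_2 = e^(3t)(sin(3t)·(1,-2) - cos(3t)·(0,-1)).
General solution: K_1X_1 + K_2X_2.

x(t) = K_1e^(3t)cos(3t) + K_2e^(3t)sin(3t), y(t) = -K_1e^(3t)sin(3t) - 2K_1e^(3t)cos(3t) - 2K_2e^(3t)sin(3t) + K_2e^(3t)cos(3t)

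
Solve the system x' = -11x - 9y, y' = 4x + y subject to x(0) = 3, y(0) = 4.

x(t) = -54te^(-5t) + 3e^(-5t), y(t) = 36te^(-5t) + 4e^(-5t)

Coefficient matrix A = [[-11, -9], [4, 1]].
Characteristic polynomial det(A - λI) = λ^2 + 10λ + 25 = 0.
Single eigenvalue λ = -5 with algebraic multiplicity 2.
Eigenvector v = (3,-2); generalized eigenvector w with (A-λI)w=v is (-2,1).
General solution: e^(-5t)[c_1·v + c_2·(t·v + w)].
Applying x(0)=3, y(0)=4 gives c_1=-11, c_2=-18.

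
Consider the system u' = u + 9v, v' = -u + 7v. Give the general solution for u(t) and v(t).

Coefficient matrix A = [[1, 9], [-1, 7]].
Characteristic polynomial det(A - λI) = λ^2 - 8λ + 16 = 0.
Single eigenvalue λ = 4 with algebraic multiplicity 2.
Eigenvector v = (3,1); generalized eigenvector w with (A-λI)w=v is (2,1).
General solution: e^(4t)[C_1·v + C_2·(t·v + w)].

u(t) = 3C_1e^(4t) + 3C_2te^(4t) + 2C_2e^(4t), v(t) = C_1e^(4t) + C_2te^(4t) + C_2e^(4t)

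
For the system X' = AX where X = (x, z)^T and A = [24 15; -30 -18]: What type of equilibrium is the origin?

unstable spiral

A = [[24,15],[-30,-18]]; det(A-λI) = λ^2 - 6λ + 18.
λ = 3 ± 3i: positive real part.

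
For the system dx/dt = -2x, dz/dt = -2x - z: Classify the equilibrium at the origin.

A = [[-2,0],[-2,-1]]; det(A-λI) = λ^2 + 3λ + 2.
λ = -2, -1: both negative.

stable node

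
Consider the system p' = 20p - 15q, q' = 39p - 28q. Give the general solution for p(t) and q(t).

Coefficient matrix A = [[20, -15], [39, -28]].
Characteristic polynomial det(A - λI) = λ^2 + 8λ + 25 = 0.
Eigenvalues λ = -4 ± 3i (complex conjugate pair).
For λ=-4+3i: an eigenvector is (2,3) - i(1,2) = (2 - i, 3 - 2i).
A real fundamental pair from Re and Im of e^((-4+3i)t)v: X_1 = e^(-4t)(cos(3t)·(2,3) + sin(3t)·(1,2)), X_2 = e^(-4t)(sin(3t)·(2,3) - cos(3t)·(1,2)).
General solution: K_1X_1 + K_2X_2.

p(t) = K_1e^(-4t)sin(3t) + 2K_1e^(-4t)cos(3t) + 2K_2e^(-4t)sin(3t) - K_2e^(-4t)cos(3t), q(t) = 2K_1e^(-4t)sin(3t) + 3K_1e^(-4t)cos(3t) + 3K_2e^(-4t)sin(3t) - 2K_2e^(-4t)cos(3t)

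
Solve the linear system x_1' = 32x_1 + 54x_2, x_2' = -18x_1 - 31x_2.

x_1(t) = -3C_1e^(-4t) + 2C_2e^(5t), x_2(t) = 2C_1e^(-4t) - C_2e^(5t)

Coefficient matrix A = [[32, 54], [-18, -31]].
Characteristic polynomial det(A - λI) = λ^2 - λ - 20 = 0.
Eigenvalues λ = -4, 5.
For λ=-4: (A-λI) row 1 is [36, 54], so an eigenvector is (-3, 2).
For λ=5: (A-λI) row 1 is [27, 54], so an eigenvector is (2, -1).
General solution: C_1e^(-4t)(-3,2) + C_2e^(5t)(2,-1).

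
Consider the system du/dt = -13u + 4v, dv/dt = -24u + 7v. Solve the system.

Coefficient matrix A = [[-13, 4], [-24, 7]].
Characteristic polynomial det(A - λI) = λ^2 + 6λ + 5 = 0.
Eigenvalues λ = -5, -1.
For λ=-5: (A-λI) row 1 is [-8, 4], so an eigenvector is (1, 2).
For λ=-1: (A-λI) row 1 is [-12, 4], so an eigenvector is (-1, -3).
General solution: c_1e^(-5t)(1,2) + c_2e^(-t)(-1,-3).

u(t) = c_1e^(-5t) - c_2e^(-t), v(t) = 2c_1e^(-5t) - 3c_2e^(-t)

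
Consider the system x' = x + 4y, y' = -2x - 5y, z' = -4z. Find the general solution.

Coefficient matrix A = [[1, 4, 0], [-2, -5, 0], [0, 0, -4]].
det(A - λI) = 0 gives eigenvalues λ = -3, -1, -4.
For λ=-3: eigenvector (1,-1,0).
For λ=-1: eigenvector (2,-1,0).
For λ=-4: eigenvector (0,0,1).
General solution: C_1e^(-3t)(1,-1,0) + C_2e^(-t)(2,-1,0) + C_3e^(-4t)(0,0,1).

x(t) = C_1e^(-3t) + 2C_2e^(-t), y(t) = -C_1e^(-3t) - C_2e^(-t), z(t) = C_3e^(-4t)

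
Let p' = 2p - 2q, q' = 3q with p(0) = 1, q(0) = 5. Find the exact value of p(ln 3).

-171

A = [[2,-2],[0,3]]; eigenvalues λ = 2, 3.
Eigenvectors: (1,0) for λ=2, (2,-1) for λ=3.
From the initial condition, c_1 = 11, c_2 = -5.
p(ln 3) = (11)(3^2)(1) + (-5)(3^3)(2) = -171.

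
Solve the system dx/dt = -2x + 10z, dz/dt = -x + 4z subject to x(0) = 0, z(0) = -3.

x(t) = -30e^(t)sin(t), z(t) = -9e^(t)sin(t) - 3e^(t)cos(t)

Coefficient matrix A = [[-2, 10], [-1, 4]].
Characteristic polynomial det(A - λI) = λ^2 - 2λ + 2 = 0.
Eigenvalues λ = 1 ± i (complex conjugate pair).
For λ=1+i: an eigenvector is (-3,-1) - i(-1,0) = (-3 + i, -1).
A real fundamental pair from Re and Im of e^((1+i)t)v: X_1 = e^(t)(cos(t)·(-3,-1) + sin(t)·(-1,0)), X_2 = e^(t)(sin(t)·(-3,-1) - cos(t)·(-1,0)).
General solution: C_1X_1 + C_2X_2.
Applying x(0)=0, z(0)=-3 gives C_1=3, C_2=9.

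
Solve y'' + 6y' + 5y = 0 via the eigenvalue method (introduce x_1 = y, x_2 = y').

Let x_1 = y, x_2 = y'. Then x_1' = x_2 and x_2' = -5x_1 - 6x_2.
A = [[0,1],[-5,-6]]; det(A-λI) = λ^2 + 6λ + 5.
Eigenvalues λ = -5, -1 with eigenvectors (1,-5), (1,-1).

y(t) = K_1e^(-5t) + K_2e^(-t)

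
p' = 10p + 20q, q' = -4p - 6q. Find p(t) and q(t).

p(t) = -K_1e^(2t)sin(4t) + 2K_1e^(2t)cos(4t) + 2K_2e^(2t)sin(4t) + K_2e^(2t)cos(4t), q(t) = -K_1e^(2t)cos(4t) - K_2e^(2t)sin(4t)

Coefficient matrix A = [[10, 20], [-4, -6]].
Characteristic polynomial det(A - λI) = λ^2 - 4λ + 20 = 0.
Eigenvalues λ = 2 ± 4i (complex conjugate pair).
For λ=2+4i: an eigenvector is (2,-1) - i(-1,0) = (2 + i, -1).
A real fundamental pair from Re and Im of e^((2+4i)t)v: X_1 = e^(2t)(cos(4t)·(2,-1) + sin(4t)·(-1,0)), X_2 = e^(2t)(sin(4t)·(2,-1) - cos(4t)·(-1,0)).
General solution: K_1X_1 + K_2X_2.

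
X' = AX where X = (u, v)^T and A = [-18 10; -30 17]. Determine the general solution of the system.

u(t) = -c_1e^(2t) - 2c_2e^(-3t), v(t) = -2c_1e^(2t) - 3c_2e^(-3t)

Coefficient matrix A = [[-18, 10], [-30, 17]].
Characteristic polynomial det(A - λI) = λ^2 + λ - 6 = 0.
Eigenvalues λ = 2, -3.
For λ=2: (A-λI) row 1 is [-20, 10], so an eigenvector is (-1, -2).
For λ=-3: (A-λI) row 1 is [-15, 10], so an eigenvector is (-2, -3).
General solution: c_1e^(2t)(-1,-2) + c_2e^(-3t)(-2,-3).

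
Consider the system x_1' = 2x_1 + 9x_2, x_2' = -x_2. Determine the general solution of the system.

Coefficient matrix A = [[2, 9], [0, -1]].
Characteristic polynomial det(A - λI) = λ^2 - λ - 2 = 0.
Eigenvalues λ = 2, -1.
For λ=2: (A-λI) row 1 is [0, 9], so an eigenvector is (1, 0).
For λ=-1: (A-λI) row 1 is [3, 9], so an eigenvector is (-3, 1).
General solution: c_1e^(2t)(1,0) + c_2e^(-t)(-3,1).

x_1(t) = c_1e^(2t) - 3c_2e^(-t), x_2(t) = c_2e^(-t)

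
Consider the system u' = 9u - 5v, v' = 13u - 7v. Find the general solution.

u(t) = 2C_1e^(t)sin(t) - C_1e^(t)cos(t) - C_2e^(t)sin(t) - 2C_2e^(t)cos(t), v(t) = 3C_1e^(t)sin(t) - 2C_1e^(t)cos(t) - 2C_2e^(t)sin(t) - 3C_2e^(t)cos(t)

Coefficient matrix A = [[9, -5], [13, -7]].
Characteristic polynomial det(A - λI) = λ^2 - 2λ + 2 = 0.
Eigenvalues λ = 1 ± i (complex conjugate pair).
For λ=1+i: an eigenvector is (-1,-2) - i(2,3) = (-1 - 2i, -2 - 3i).
A real fundamental pair from Re and Im of e^((1+i)t)v: X_1 = e^(t)(cos(t)·(-1,-2) + sin(t)·(2,3)), X_2 = e^(t)(sin(t)·(-1,-2) - cos(t)·(2,3)).
General solution: C_1X_1 + C_2X_2.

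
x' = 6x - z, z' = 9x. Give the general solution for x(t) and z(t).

x(t) = -c_1e^(3t) - c_2te^(3t), z(t) = -3c_1e^(3t) - 3c_2te^(3t) + c_2e^(3t)

Coefficient matrix A = [[6, -1], [9, 0]].
Characteristic polynomial det(A - λI) = λ^2 - 6λ + 9 = 0.
Single eigenvalue λ = 3 with algebraic multiplicity 2.
Eigenvector v = (-1,-3); generalized eigenvector w with (A-λI)w=v is (0,1).
General solution: e^(3t)[c_1·v + c_2·(t·v + w)].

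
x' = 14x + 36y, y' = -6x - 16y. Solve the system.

x(t) = 3c_1e^(2t) - 2c_2e^(-4t), y(t) = -c_1e^(2t) + c_2e^(-4t)

Coefficient matrix A = [[14, 36], [-6, -16]].
Characteristic polynomial det(A - λI) = λ^2 + 2λ - 8 = 0.
Eigenvalues λ = 2, -4.
For λ=2: (A-λI) row 1 is [12, 36], so an eigenvector is (3, -1).
For λ=-4: (A-λI) row 1 is [18, 36], so an eigenvector is (-2, 1).
General solution: c_1e^(2t)(3,-1) + c_2e^(-4t)(-2,1).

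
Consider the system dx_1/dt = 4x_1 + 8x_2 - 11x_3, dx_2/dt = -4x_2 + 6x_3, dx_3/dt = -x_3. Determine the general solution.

x_1(t) = c_1e^(4t) - c_2e^(-4t) - c_3e^(-t), x_2(t) = c_2e^(-4t) + 2c_3e^(-t), x_3(t) = c_3e^(-t)

Coefficient matrix A = [[4, 8, -11], [0, -4, 6], [0, 0, -1]].
det(A - λI) = 0 gives eigenvalues λ = 4, -4, -1.
For λ=4: eigenvector (1,0,0).
For λ=-4: eigenvector (-1,1,0).
For λ=-1: eigenvector (-1,2,1).
General solution: c_1e^(4t)(1,0,0) + c_2e^(-4t)(-1,1,0) + c_3e^(-t)(-1,2,1).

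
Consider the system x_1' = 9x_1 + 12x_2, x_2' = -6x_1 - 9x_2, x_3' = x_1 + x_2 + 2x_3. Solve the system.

x_1(t) = c_1e^(-3t) + 2c_3e^(3t), x_2(t) = -c_1e^(-3t) - c_3e^(3t), x_3(t) = -c_2e^(2t) + c_3e^(3t)

Coefficient matrix A = [[9, 12, 0], [-6, -9, 0], [1, 1, 2]].
det(A - λI) = 0 gives eigenvalues λ = -3, 2, 3.
For λ=-3: eigenvector (1,-1,0).
For λ=2: eigenvector (0,0,-1).
For λ=3: eigenvector (2,-1,1).
General solution: c_1e^(-3t)(1,-1,0) + c_2e^(2t)(0,0,-1) + c_3e^(3t)(2,-1,1).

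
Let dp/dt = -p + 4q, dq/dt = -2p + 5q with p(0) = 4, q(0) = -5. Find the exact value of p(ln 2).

A = [[-1,4],[-2,5]]; eigenvalues λ = 3, 1.
Eigenvectors: (-1,-1) for λ=3, (-2,-1) for λ=1.
From the initial condition, c_1 = 14, c_2 = -9.
p(ln 2) = (14)(2^3)(-1) + (-9)(2^1)(-2) = -76.

-76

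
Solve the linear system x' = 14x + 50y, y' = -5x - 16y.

Coefficient matrix A = [[14, 50], [-5, -16]].
Characteristic polynomial det(A - λI) = λ^2 + 2λ + 26 = 0.
Eigenvalues λ = -1 ± 5i (complex conjugate pair).
For λ=-1+5i: an eigenvector is (1,0) - i(3,-1) = (1 - 3i, 0 + i).
A real fundamental pair from Re and Im of e^((-1+5i)t)v: X_1 = e^(-t)(cos(5t)·(1,0) + sin(5t)·(3,-1)), X_2 = e^(-t)(sin(5t)·(1,0) - cos(5t)·(3,-1)).
General solution: c_1X_1 + c_2X_2.

x(t) = 3c_1e^(-t)sin(5t) + c_1e^(-t)cos(5t) + c_2e^(-t)sin(5t) - 3c_2e^(-t)cos(5t), y(t) = -c_1e^(-t)sin(5t) + c_2e^(-t)cos(5t)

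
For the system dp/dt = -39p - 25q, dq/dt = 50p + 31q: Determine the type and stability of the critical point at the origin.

stable spiral

A = [[-39,-25],[50,31]]; det(A-λI) = λ^2 + 8λ + 41.
λ = -4 ± 5i: negative real part.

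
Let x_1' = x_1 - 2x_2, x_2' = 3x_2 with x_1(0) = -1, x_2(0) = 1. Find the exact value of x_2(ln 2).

8

A = [[1,-2],[0,3]]; eigenvalues λ = 3, 1.
Eigenvectors: (1,-1) for λ=3, (-1,0) for λ=1.
From the initial condition, c_1 = -1, c_2 = 0.
x_2(ln 2) = (-1)(2^3)(-1) + (0)(2^1)(0) = 8.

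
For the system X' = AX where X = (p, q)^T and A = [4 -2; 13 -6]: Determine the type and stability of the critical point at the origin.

stable spiral

A = [[4,-2],[13,-6]]; det(A-λI) = λ^2 + 2λ + 2.
λ = -1 ± i: negative real part.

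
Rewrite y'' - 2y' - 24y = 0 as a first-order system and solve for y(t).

y(t) = C_1e^(6t) + C_2e^(-4t)

Let x_1 = y, x_2 = y'. Then x_1' = x_2 and x_2' = 24x_1 + 2x_2.
A = [[0,1],[24,2]]; det(A-λI) = λ^2 - 2λ - 24.
Eigenvalues λ = 6, -4 with eigenvectors (1,6), (1,-4).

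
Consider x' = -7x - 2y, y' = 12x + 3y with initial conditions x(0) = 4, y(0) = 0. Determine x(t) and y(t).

x(t) = -8e^(-t) + 12e^(-3t), y(t) = 24e^(-t) - 24e^(-3t)

Coefficient matrix A = [[-7, -2], [12, 3]].
Characteristic polynomial det(A - λI) = λ^2 + 4λ + 3 = 0.
Eigenvalues λ = -1, -3.
For λ=-1: (A-λI) row 1 is [-6, -2], so an eigenvector is (-1, 3).
For λ=-3: (A-λI) row 1 is [-4, -2], so an eigenvector is (-1, 2).
General solution: c_1e^(-t)(-1,3) + c_2e^(-3t)(-1,2).
Applying x(0)=4, y(0)=0 gives c_1=8, c_2=-12.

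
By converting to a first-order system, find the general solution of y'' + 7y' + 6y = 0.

Let x_1 = y, x_2 = y'. Then x_1' = x_2 and x_2' = -6x_1 - 7x_2.
A = [[0,1],[-6,-7]]; det(A-λI) = λ^2 + 7λ + 6.
Eigenvalues λ = -1, -6 with eigenvectors (1,-1), (1,-6).

y(t) = K_1e^(-t) + K_2e^(-6t)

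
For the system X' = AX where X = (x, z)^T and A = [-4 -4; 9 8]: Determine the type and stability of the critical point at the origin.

unstable improper node

A = [[-4,-4],[9,8]]; det(A-λI) = λ^2 - 4λ + 4.
repeated λ = 2 with a single eigenvector.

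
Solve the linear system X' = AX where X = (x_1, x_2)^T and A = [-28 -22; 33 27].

x_1(t) = K_1e^(-6t) - 2K_2e^(5t), x_2(t) = -K_1e^(-6t) + 3K_2e^(5t)

Coefficient matrix A = [[-28, -22], [33, 27]].
Characteristic polynomial det(A - λI) = λ^2 + λ - 30 = 0.
Eigenvalues λ = -6, 5.
For λ=-6: (A-λI) row 1 is [-22, -22], so an eigenvector is (1, -1).
For λ=5: (A-λI) row 1 is [-33, -22], so an eigenvector is (-2, 3).
General solution: K_1e^(-6t)(1,-1) + K_2e^(5t)(-2,3).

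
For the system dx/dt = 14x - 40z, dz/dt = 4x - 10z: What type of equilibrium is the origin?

A = [[14,-40],[4,-10]]; det(A-λI) = λ^2 - 4λ + 20.
λ = 2 ± 4i: positive real part.

unstable spiral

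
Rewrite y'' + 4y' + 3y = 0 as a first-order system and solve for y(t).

Let x_1 = y, x_2 = y'. Then x_1' = x_2 and x_2' = -3x_1 - 4x_2.
A = [[0,1],[-3,-4]]; det(A-λI) = λ^2 + 4λ + 3.
Eigenvalues λ = -3, -1 with eigenvectors (1,-3), (1,-1).

y(t) = K_1e^(-3t) + K_2e^(-t)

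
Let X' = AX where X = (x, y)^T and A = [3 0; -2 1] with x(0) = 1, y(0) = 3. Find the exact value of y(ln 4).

-48

A = [[3,0],[-2,1]]; eigenvalues λ = 3, 1.
Eigenvectors: (1,-1) for λ=3, (0,-1) for λ=1.
From the initial condition, c_1 = 1, c_2 = -4.
y(ln 4) = (1)(4^3)(-1) + (-4)(4^1)(-1) = -48.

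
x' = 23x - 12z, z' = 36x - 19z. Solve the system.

Coefficient matrix A = [[23, -12], [36, -19]].
Characteristic polynomial det(A - λI) = λ^2 - 4λ - 5 = 0.
Eigenvalues λ = 5, -1.
For λ=5: (A-λI) row 1 is [18, -12], so an eigenvector is (-2, -3).
For λ=-1: (A-λI) row 1 is [24, -12], so an eigenvector is (-1, -2).
General solution: K_1e^(5t)(-2,-3) + K_2e^(-t)(-1,-2).

x(t) = -2K_1e^(5t) - K_2e^(-t), z(t) = -3K_1e^(5t) - 2K_2e^(-t)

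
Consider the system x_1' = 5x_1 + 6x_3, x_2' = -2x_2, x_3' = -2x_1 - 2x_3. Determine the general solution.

x_1(t) = -3K_1e^(t) - 2K_2e^(2t), x_2(t) = K_3e^(-2t), x_3(t) = 2K_1e^(t) + K_2e^(2t)

Coefficient matrix A = [[5, 0, 6], [0, -2, 0], [-2, 0, -2]].
det(A - λI) = 0 gives eigenvalues λ = 1, 2, -2.
For λ=1: eigenvector (-3,0,2).
For λ=2: eigenvector (-2,0,1).
For λ=-2: eigenvector (0,1,0).
General solution: K_1e^(t)(-3,0,2) + K_2e^(2t)(-2,0,1) + K_3e^(-2t)(0,1,0).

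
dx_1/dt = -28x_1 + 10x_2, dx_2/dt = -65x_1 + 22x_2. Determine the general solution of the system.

x_1(t) = -C_1e^(-3t)sin(5t) + C_1e^(-3t)cos(5t) + C_2e^(-3t)sin(5t) + C_2e^(-3t)cos(5t), x_2(t) = -3C_1e^(-3t)sin(5t) + 2C_1e^(-3t)cos(5t) + 2C_2e^(-3t)sin(5t) + 3C_2e^(-3t)cos(5t)

Coefficient matrix A = [[-28, 10], [-65, 22]].
Characteristic polynomial det(A - λI) = λ^2 + 6λ + 34 = 0.
Eigenvalues λ = -3 ± 5i (complex conjugate pair).
For λ=-3+5i: an eigenvector is (1,2) - i(-1,-3) = (1 + i, 2 + 3i).
A real fundamental pair from Re and Im of e^((-3+5i)t)v: X_1 = e^(-3t)(cos(5t)·(1,2) + sin(5t)·(-1,-3)), X_2 = e^(-3t)(sin(5t)·(1,2) - cos(5t)·(-1,-3)).
General solution: C_1X_1 + C_2X_2.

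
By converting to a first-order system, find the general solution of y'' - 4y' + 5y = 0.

y(t) = c_1e^(2t)cos(t) + c_2e^(2t)sin(t)

Let x_1 = y, x_2 = y'. Then x_1' = x_2 and x_2' = -5x_1 + 4x_2.
A = [[0,1],[-5,4]]; det(A-λI) = λ^2 - 4λ + 5.
Eigenvalues λ = 2 ± i.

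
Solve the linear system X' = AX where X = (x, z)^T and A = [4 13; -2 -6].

Coefficient matrix A = [[4, 13], [-2, -6]].
Characteristic polynomial det(A - λI) = λ^2 + 2λ + 2 = 0.
Eigenvalues λ = -1 ± i (complex conjugate pair).
For λ=-1+i: an eigenvector is (3,-1) - i(2,-1) = (3 - 2i, -1 + i).
A real fundamental pair from Re and Im of e^((-1+i)t)v: X_1 = e^(-t)(cos(t)·(3,-1) + sin(t)·(2,-1)), X_2 = e^(-t)(sin(t)·(3,-1) - cos(t)·(2,-1)).
General solution: c_1X_1 + c_2X_2.

x(t) = 2c_1e^(-t)sin(t) + 3c_1e^(-t)cos(t) + 3c_2e^(-t)sin(t) - 2c_2e^(-t)cos(t), z(t) = -c_1e^(-t)sin(t) - c_1e^(-t)cos(t) - c_2e^(-t)sin(t) + c_2e^(-t)cos(t)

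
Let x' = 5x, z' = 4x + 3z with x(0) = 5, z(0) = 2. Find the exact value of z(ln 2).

A = [[5,0],[4,3]]; eigenvalues λ = 3, 5.
Eigenvectors: (0,1) for λ=3, (1,2) for λ=5.
From the initial condition, c_1 = -8, c_2 = 5.
z(ln 2) = (-8)(2^3)(1) + (5)(2^5)(2) = 256.

256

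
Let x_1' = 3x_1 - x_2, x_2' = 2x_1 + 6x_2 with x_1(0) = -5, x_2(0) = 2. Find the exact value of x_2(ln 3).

-810

A = [[3,-1],[2,6]]; eigenvalues λ = 4, 5.
Eigenvectors: (-1,1) for λ=4, (-1,2) for λ=5.
From the initial condition, c_1 = 8, c_2 = -3.
x_2(ln 3) = (8)(3^4)(1) + (-3)(3^5)(2) = -810.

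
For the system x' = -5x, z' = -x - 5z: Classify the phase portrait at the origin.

A = [[-5,0],[-1,-5]]; det(A-λI) = λ^2 + 10λ + 25.
repeated λ = -5 with a single eigenvector.

stable improper node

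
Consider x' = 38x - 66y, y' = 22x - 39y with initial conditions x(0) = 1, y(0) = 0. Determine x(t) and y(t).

Coefficient matrix A = [[38, -66], [22, -39]].
Characteristic polynomial det(A - λI) = λ^2 + λ - 30 = 0.
Eigenvalues λ = -6, 5.
For λ=-6: (A-λI) row 1 is [44, -66], so an eigenvector is (3, 2).
For λ=5: (A-λI) row 1 is [33, -66], so an eigenvector is (2, 1).
General solution: C_1e^(-6t)(3,2) + C_2e^(5t)(2,1).
Applying x(0)=1, y(0)=0 gives C_1=-1, C_2=2.

x(t) = 4e^(5t) - 3e^(-6t), y(t) = 2e^(5t) - 2e^(-6t)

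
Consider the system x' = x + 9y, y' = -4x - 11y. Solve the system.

Coefficient matrix A = [[1, 9], [-4, -11]].
Characteristic polynomial det(A - λI) = λ^2 + 10λ + 25 = 0.
Single eigenvalue λ = -5 with algebraic multiplicity 2.
Eigenvector v = (3,-2); generalized eigenvector w with (A-λI)w=v is (-1,1).
General solution: e^(-5t)[K_1·v + K_2·(t·v + w)].

x(t) = 3K_1e^(-5t) + 3K_2te^(-5t) - K_2e^(-5t), y(t) = -2K_1e^(-5t) - 2K_2te^(-5t) + K_2e^(-5t)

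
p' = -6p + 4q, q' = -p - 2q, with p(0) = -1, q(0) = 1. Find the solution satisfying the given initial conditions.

Coefficient matrix A = [[-6, 4], [-1, -2]].
Characteristic polynomial det(A - λI) = λ^2 + 8λ + 16 = 0.
Single eigenvalue λ = -4 with algebraic multiplicity 2.
Eigenvector v = (2,1); generalized eigenvector w with (A-λI)w=v is (-3,-1).
General solution: e^(-4t)[c_1·v + c_2·(t·v + w)].
Applying p(0)=-1, q(0)=1 gives c_1=4, c_2=3.

p(t) = 6te^(-4t) - e^(-4t), q(t) = 3te^(-4t) + e^(-4t)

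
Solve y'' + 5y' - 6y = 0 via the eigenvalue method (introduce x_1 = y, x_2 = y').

Let x_1 = y, x_2 = y'. Then x_1' = x_2 and x_2' = 6x_1 - 5x_2.
A = [[0,1],[6,-5]]; det(A-λI) = λ^2 + 5λ - 6.
Eigenvalues λ = 1, -6 with eigenvectors (1,1), (1,-6).

y(t) = C_1e^(t) + C_2e^(-6t)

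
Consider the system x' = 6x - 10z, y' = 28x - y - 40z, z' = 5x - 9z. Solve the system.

x(t) = 2K_1e^(t) + K_3e^(-4t), y(t) = 8K_1e^(t) + K_2e^(-t) + 4K_3e^(-4t), z(t) = K_1e^(t) + K_3e^(-4t)

Coefficient matrix A = [[6, 0, -10], [28, -1, -40], [5, 0, -9]].
det(A - λI) = 0 gives eigenvalues λ = 1, -1, -4.
For λ=1: eigenvector (2,8,1).
For λ=-1: eigenvector (0,1,0).
For λ=-4: eigenvector (1,4,1).
General solution: K_1e^(t)(2,8,1) + K_2e^(-t)(0,1,0) + K_3e^(-4t)(1,4,1).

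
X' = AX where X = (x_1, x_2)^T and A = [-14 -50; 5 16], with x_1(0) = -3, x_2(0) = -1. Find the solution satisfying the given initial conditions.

Coefficient matrix A = [[-14, -50], [5, 16]].
Characteristic polynomial det(A - λI) = λ^2 - 2λ + 26 = 0.
Eigenvalues λ = 1 ± 5i (complex conjugate pair).
For λ=1+5i: an eigenvector is (-1,0) - i(3,-1) = (-1 - 3i, 0 + i).
A real fundamental pair from Re and Im of e^((1+5i)t)v: X_1 = e^(t)(cos(5t)·(-1,0) + sin(5t)·(3,-1)), X_2 = e^(t)(sin(5t)·(-1,0) - cos(5t)·(3,-1)).
General solution: K_1X_1 + K_2X_2.
Applying x_1(0)=-3, x_2(0)=-1 gives K_1=6, K_2=-1.

x_1(t) = 19e^(t)sin(5t) - 3e^(t)cos(5t), x_2(t) = -6e^(t)sin(5t) - e^(t)cos(5t)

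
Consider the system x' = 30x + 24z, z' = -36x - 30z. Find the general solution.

x(t) = 2c_1e^(-6t) + c_2e^(6t), z(t) = -3c_1e^(-6t) - c_2e^(6t)

Coefficient matrix A = [[30, 24], [-36, -30]].
Characteristic polynomial det(A - λI) = λ^2 - 36 = 0.
Eigenvalues λ = -6, 6.
For λ=-6: (A-λI) row 1 is [36, 24], so an eigenvector is (2, -3).
For λ=6: (A-λI) row 1 is [24, 24], so an eigenvector is (1, -1).
General solution: c_1e^(-6t)(2,-3) + c_2e^(6t)(1,-1).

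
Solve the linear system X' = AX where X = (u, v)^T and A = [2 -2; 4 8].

Coefficient matrix A = [[2, -2], [4, 8]].
Characteristic polynomial det(A - λI) = λ^2 - 10λ + 24 = 0.
Eigenvalues λ = 4, 6.
For λ=4: (A-λI) row 1 is [-2, -2], so an eigenvector is (-1, 1).
For λ=6: (A-λI) row 1 is [-4, -2], so an eigenvector is (1, -2).
General solution: c_1e^(4t)(-1,1) + c_2e^(6t)(1,-2).

u(t) = -c_1e^(4t) + c_2e^(6t), v(t) = c_1e^(4t) - 2c_2e^(6t)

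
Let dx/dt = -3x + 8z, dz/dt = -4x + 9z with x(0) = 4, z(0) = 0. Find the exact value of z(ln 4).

A = [[-3,8],[-4,9]]; eigenvalues λ = 5, 1.
Eigenvectors: (-1,-1) for λ=5, (2,1) for λ=1.
From the initial condition, c_1 = 4, c_2 = 4.
z(ln 4) = (4)(4^5)(-1) + (4)(4^1)(1) = -4080.

-4080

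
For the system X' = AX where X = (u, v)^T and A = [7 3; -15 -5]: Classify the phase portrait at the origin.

unstable spiral

A = [[7,3],[-15,-5]]; det(A-λI) = λ^2 - 2λ + 10.
λ = 1 ± 3i: positive real part.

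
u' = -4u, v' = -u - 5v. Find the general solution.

Coefficient matrix A = [[-4, 0], [-1, -5]].
Characteristic polynomial det(A - λI) = λ^2 + 9λ + 20 = 0.
Eigenvalues λ = -5, -4.
For λ=-5: (A-λI) row 1 is [1, 0], so an eigenvector is (0, 1).
For λ=-4: (A-λI) row 2 is [-1, -1], so an eigenvector is (-1, 1).
General solution: K_1e^(-5t)(0,1) + K_2e^(-4t)(-1,1).

u(t) = -K_2e^(-4t), v(t) = K_1e^(-5t) + K_2e^(-4t)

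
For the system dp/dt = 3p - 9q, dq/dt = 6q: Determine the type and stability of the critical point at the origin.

A = [[3,-9],[0,6]]; det(A-λI) = λ^2 - 9λ + 18.
λ = 6, 3: both positive.

unstable node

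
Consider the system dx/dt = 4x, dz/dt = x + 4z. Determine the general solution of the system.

Coefficient matrix A = [[4, 0], [1, 4]].
Characteristic polynomial det(A - λI) = λ^2 - 8λ + 16 = 0.
Single eigenvalue λ = 4 with algebraic multiplicity 2.
Eigenvector v = (0,1); generalized eigenvector w with (A-λI)w=v is (1,2).
General solution: e^(4t)[c_1·v + c_2·(t·v + w)].

x(t) = c_2e^(4t), z(t) = c_1e^(4t) + c_2te^(4t) + 2c_2e^(4t)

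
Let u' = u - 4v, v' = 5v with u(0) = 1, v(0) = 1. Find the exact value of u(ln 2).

A = [[1,-4],[0,5]]; eigenvalues λ = 1, 5.
Eigenvectors: (-1,0) for λ=1, (-1,1) for λ=5.
From the initial condition, c_1 = -2, c_2 = 1.
u(ln 2) = (-2)(2^1)(-1) + (1)(2^5)(-1) = -28.

-28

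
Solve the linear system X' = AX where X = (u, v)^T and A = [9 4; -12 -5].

u(t) = -c_1e^(t) - 2c_2e^(3t), v(t) = 2c_1e^(t) + 3c_2e^(3t)

Coefficient matrix A = [[9, 4], [-12, -5]].
Characteristic polynomial det(A - λI) = λ^2 - 4λ + 3 = 0.
Eigenvalues λ = 1, 3.
For λ=1: (A-λI) row 1 is [8, 4], so an eigenvector is (-1, 2).
For λ=3: (A-λI) row 1 is [6, 4], so an eigenvector is (-2, 3).
General solution: c_1e^(t)(-1,2) + c_2e^(3t)(-2,3).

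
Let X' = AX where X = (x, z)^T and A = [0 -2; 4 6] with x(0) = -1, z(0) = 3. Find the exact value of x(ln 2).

A = [[0,-2],[4,6]]; eigenvalues λ = 4, 2.
Eigenvectors: (1,-2) for λ=4, (-1,1) for λ=2.
From the initial condition, c_1 = -2, c_2 = -1.
x(ln 2) = (-2)(2^4)(1) + (-1)(2^2)(-1) = -28.

-28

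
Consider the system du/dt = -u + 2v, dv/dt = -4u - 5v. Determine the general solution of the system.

u(t) = -c_1e^(-3t)cos(2t) - c_2e^(-3t)sin(2t), v(t) = c_1e^(-3t)sin(2t) + c_1e^(-3t)cos(2t) + c_2e^(-3t)sin(2t) - c_2e^(-3t)cos(2t)

Coefficient matrix A = [[-1, 2], [-4, -5]].
Characteristic polynomial det(A - λI) = λ^2 + 6λ + 13 = 0.
Eigenvalues λ = -3 ± 2i (complex conjugate pair).
For λ=-3+2i: an eigenvector is (-1,1) - i(0,1) = (-1, 1 - i).
A real fundamental pair from Re and Im of e^((-3+2i)t)v: X_1 = e^(-3t)(cos(2t)·(-1,1) + sin(2t)·(0,1)), X_2 = e^(-3t)(sin(2t)·(-1,1) - cos(2t)·(0,1)).
General solution: c_1X_1 + c_2X_2.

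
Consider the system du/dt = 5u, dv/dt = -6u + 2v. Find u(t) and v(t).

u(t) = c_2e^(5t), v(t) = -c_1e^(2t) - 2c_2e^(5t)

Coefficient matrix A = [[5, 0], [-6, 2]].
Characteristic polynomial det(A - λI) = λ^2 - 7λ + 10 = 0.
Eigenvalues λ = 2, 5.
For λ=2: (A-λI) row 1 is [3, 0], so an eigenvector is (0, -1).
For λ=5: (A-λI) row 2 is [-6, -3], so an eigenvector is (1, -2).
General solution: c_1e^(2t)(0,-1) + c_2e^(5t)(1,-2).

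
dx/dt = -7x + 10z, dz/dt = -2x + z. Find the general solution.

Coefficient matrix A = [[-7, 10], [-2, 1]].
Characteristic polynomial det(A - λI) = λ^2 + 6λ + 13 = 0.
Eigenvalues λ = -3 ± 2i (complex conjugate pair).
For λ=-3+2i: an eigenvector is (1,0) - i(-2,-1) = (1 + 2i, 0 + i).
A real fundamental pair from Re and Im of e^((-3+2i)t)v: X_1 = e^(-3t)(cos(2t)·(1,0) + sin(2t)·(-2,-1)), X_2 = e^(-3t)(sin(2t)·(1,0) - cos(2t)·(-2,-1)).
General solution: C_1X_1 + C_2X_2.

x(t) = -2C_1e^(-3t)sin(2t) + C_1e^(-3t)cos(2t) + C_2e^(-3t)sin(2t) + 2C_2e^(-3t)cos(2t), z(t) = -C_1e^(-3t)sin(2t) + C_2e^(-3t)cos(2t)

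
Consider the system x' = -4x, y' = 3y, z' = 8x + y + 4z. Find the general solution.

Coefficient matrix A = [[-4, 0, 0], [0, 3, 0], [8, 1, 4]].
det(A - λI) = 0 gives eigenvalues λ = -4, 3, 4.
For λ=-4: eigenvector (1,0,-1).
For λ=3: eigenvector (0,-1,1).
For λ=4: eigenvector (0,0,1).
General solution: C_1e^(-4t)(1,0,-1) + C_2e^(3t)(0,-1,1) + C_3e^(4t)(0,0,1).

x(t) = C_1e^(-4t), y(t) = -C_2e^(3t), z(t) = -C_1e^(-4t) + C_2e^(3t) + C_3e^(4t)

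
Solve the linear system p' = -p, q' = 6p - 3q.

Coefficient matrix A = [[-1, 0], [6, -3]].
Characteristic polynomial det(A - λI) = λ^2 + 4λ + 3 = 0.
Eigenvalues λ = -1, -3.
For λ=-1: (A-λI) row 2 is [6, -2], so an eigenvector is (1, 3).
For λ=-3: (A-λI) row 1 is [2, 0], so an eigenvector is (0, 1).
General solution: K_1e^(-t)(1,3) + K_2e^(-3t)(0,1).

p(t) = K_1e^(-t), q(t) = 3K_1e^(-t) + K_2e^(-3t)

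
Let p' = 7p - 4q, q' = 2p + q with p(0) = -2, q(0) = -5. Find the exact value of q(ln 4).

A = [[7,-4],[2,1]]; eigenvalues λ = 3, 5.
Eigenvectors: (1,1) for λ=3, (2,1) for λ=5.
From the initial condition, c_1 = -8, c_2 = 3.
q(ln 4) = (-8)(4^3)(1) + (3)(4^5)(1) = 2560.

2560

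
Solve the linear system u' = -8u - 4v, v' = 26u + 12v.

Coefficient matrix A = [[-8, -4], [26, 12]].
Characteristic polynomial det(A - λI) = λ^2 - 4λ + 8 = 0.
Eigenvalues λ = 2 ± 2i (complex conjugate pair).
For λ=2+2i: an eigenvector is (-1,3) - i(-1,2) = (-1 + i, 3 - 2i).
A real fundamental pair from Re and Im of e^((2+2i)t)v: X_1 = e^(2t)(cos(2t)·(-1,3) + sin(2t)·(-1,2)), X_2 = e^(2t)(sin(2t)·(-1,3) - cos(2t)·(-1,2)).
General solution: K_1X_1 + K_2X_2.

u(t) = -K_1e^(2t)sin(2t) - K_1e^(2t)cos(2t) - K_2e^(2t)sin(2t) + K_2e^(2t)cos(2t), v(t) = 2K_1e^(2t)sin(2t) + 3K_1e^(2t)cos(2t) + 3K_2e^(2t)sin(2t) - 2K_2e^(2t)cos(2t)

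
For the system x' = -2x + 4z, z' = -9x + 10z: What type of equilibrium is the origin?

A = [[-2,4],[-9,10]]; det(A-λI) = λ^2 - 8λ + 16.
repeated λ = 4 with a single eigenvector.

unstable improper node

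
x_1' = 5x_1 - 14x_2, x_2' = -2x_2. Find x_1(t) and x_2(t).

x_1(t) = 2C_1e^(-2t) - C_2e^(5t), x_2(t) = C_1e^(-2t)

Coefficient matrix A = [[5, -14], [0, -2]].
Characteristic polynomial det(A - λI) = λ^2 - 3λ - 10 = 0.
Eigenvalues λ = -2, 5.
For λ=-2: (A-λI) row 1 is [7, -14], so an eigenvector is (2, 1).
For λ=5: (A-λI) row 1 is [0, -14], so an eigenvector is (-1, 0).
General solution: C_1e^(-2t)(2,1) + C_2e^(5t)(-1,0).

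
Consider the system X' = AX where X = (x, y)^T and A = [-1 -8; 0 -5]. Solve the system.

Coefficient matrix A = [[-1, -8], [0, -5]].
Characteristic polynomial det(A - λI) = λ^2 + 6λ + 5 = 0.
Eigenvalues λ = -5, -1.
For λ=-5: (A-λI) row 1 is [4, -8], so an eigenvector is (2, 1).
For λ=-1: (A-λI) row 1 is [0, -8], so an eigenvector is (-1, 0).
General solution: C_1e^(-5t)(2,1) + C_2e^(-t)(-1,0).

x(t) = 2C_1e^(-5t) - C_2e^(-t), y(t) = C_1e^(-5t)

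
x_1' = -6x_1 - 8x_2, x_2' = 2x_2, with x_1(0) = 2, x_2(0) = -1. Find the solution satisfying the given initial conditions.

x_1(t) = e^(2t) + e^(-6t), x_2(t) = -e^(2t)

Coefficient matrix A = [[-6, -8], [0, 2]].
Characteristic polynomial det(A - λI) = λ^2 + 4λ - 12 = 0.
Eigenvalues λ = -6, 2.
For λ=-6: (A-λI) row 1 is [0, -8], so an eigenvector is (-1, 0).
For λ=2: (A-λI) row 1 is [-8, -8], so an eigenvector is (1, -1).
General solution: K_1e^(-6t)(-1,0) + K_2e^(2t)(1,-1).
Applying x_1(0)=2, x_2(0)=-1 gives K_1=-1, K_2=1.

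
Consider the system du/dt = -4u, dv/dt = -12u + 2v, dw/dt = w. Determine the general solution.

Coefficient matrix A = [[-4, 0, 0], [-12, 2, 0], [0, 0, 1]].
det(A - λI) = 0 gives eigenvalues λ = 2, -4, 1.
For λ=2: eigenvector (0,1,0).
For λ=-4: eigenvector (1,2,0).
For λ=1: eigenvector (0,0,1).
General solution: K_1e^(2t)(0,1,0) + K_2e^(-4t)(1,2,0) + K_3e^(t)(0,0,1).

u(t) = K_2e^(-4t), v(t) = K_1e^(2t) + 2K_2e^(-4t), w(t) = K_3e^(t)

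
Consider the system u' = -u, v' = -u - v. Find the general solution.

u(t) = -C_2e^(-t), v(t) = C_1e^(-t) + C_2te^(-t) - 3C_2e^(-t)

Coefficient matrix A = [[-1, 0], [-1, -1]].
Characteristic polynomial det(A - λI) = λ^2 + 2λ + 1 = 0.
Single eigenvalue λ = -1 with algebraic multiplicity 2.
Eigenvector v = (0,1); generalized eigenvector w with (A-λI)w=v is (-1,-3).
General solution: e^(-t)[C_1·v + C_2·(t·v + w)].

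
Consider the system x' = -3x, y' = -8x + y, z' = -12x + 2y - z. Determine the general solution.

x(t) = c_1e^(-3t), y(t) = 2c_1e^(-3t) + c_2e^(t), z(t) = 4c_1e^(-3t) + c_2e^(t) + c_3e^(-t)

Coefficient matrix A = [[-3, 0, 0], [-8, 1, 0], [-12, 2, -1]].
det(A - λI) = 0 gives eigenvalues λ = -3, 1, -1.
For λ=-3: eigenvector (1,2,4).
For λ=1: eigenvector (0,1,1).
For λ=-1: eigenvector (0,0,1).
General solution: c_1e^(-3t)(1,2,4) + c_2e^(t)(0,1,1) + c_3e^(-t)(0,0,1).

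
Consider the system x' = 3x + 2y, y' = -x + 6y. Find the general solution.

Coefficient matrix A = [[3, 2], [-1, 6]].
Characteristic polynomial det(A - λI) = λ^2 - 9λ + 20 = 0.
Eigenvalues λ = 4, 5.
For λ=4: (A-λI) row 1 is [-1, 2], so an eigenvector is (2, 1).
For λ=5: (A-λI) row 1 is [-2, 2], so an eigenvector is (-1, -1).
General solution: c_1e^(4t)(2,1) + c_2e^(5t)(-1,-1).

x(t) = 2c_1e^(4t) - c_2e^(5t), y(t) = c_1e^(4t) - c_2e^(5t)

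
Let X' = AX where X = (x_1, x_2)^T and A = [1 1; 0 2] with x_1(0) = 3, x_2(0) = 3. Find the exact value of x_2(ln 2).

12

A = [[1,1],[0,2]]; eigenvalues λ = 1, 2.
Eigenvectors: (1,0) for λ=1, (-1,-1) for λ=2.
From the initial condition, c_1 = 0, c_2 = -3.
x_2(ln 2) = (0)(2^1)(0) + (-3)(2^2)(-1) = 12.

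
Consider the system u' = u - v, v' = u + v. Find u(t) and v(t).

u(t) = K_1e^(t)sin(t) - K_2e^(t)cos(t), v(t) = -K_1e^(t)cos(t) - K_2e^(t)sin(t)

Coefficient matrix A = [[1, -1], [1, 1]].
Characteristic polynomial det(A - λI) = λ^2 - 2λ + 2 = 0.
Eigenvalues λ = 1 ± i (complex conjugate pair).
For λ=1+i: an eigenvector is (0,-1) - i(1,0) = (0 - i, -1).
A real fundamental pair from Re and Im of e^((1+i)t)v: X_1 = e^(t)(cos(t)·(0,-1) + sin(t)·(1,0)), X_2 = e^(t)(sin(t)·(0,-1) - cos(t)·(1,0)).
General solution: K_1X_1 + K_2X_2.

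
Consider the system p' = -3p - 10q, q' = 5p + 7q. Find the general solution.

Coefficient matrix A = [[-3, -10], [5, 7]].
Characteristic polynomial det(A - λI) = λ^2 - 4λ + 29 = 0.
Eigenvalues λ = 2 ± 5i (complex conjugate pair).
For λ=2+5i: an eigenvector is (-1,1) - i(-1,0) = (-1 + i, 1).
A real fundamental pair from Re and Im of e^((2+5i)t)v: X_1 = e^(2t)(cos(5t)·(-1,1) + sin(5t)·(-1,0)), X_2 = e^(2t)(sin(5t)·(-1,1) - cos(5t)·(-1,0)).
General solution: c_1X_1 + c_2X_2.

p(t) = -c_1e^(2t)sin(5t) - c_1e^(2t)cos(5t) - c_2e^(2t)sin(5t) + c_2e^(2t)cos(5t), q(t) = c_1e^(2t)cos(5t) + c_2e^(2t)sin(5t)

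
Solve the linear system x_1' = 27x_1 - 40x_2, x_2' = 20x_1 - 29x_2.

x_1(t) = -K_1e^(-t)sin(4t) - 3K_1e^(-t)cos(4t) - 3K_2e^(-t)sin(4t) + K_2e^(-t)cos(4t), x_2(t) = -K_1e^(-t)sin(4t) - 2K_1e^(-t)cos(4t) - 2K_2e^(-t)sin(4t) + K_2e^(-t)cos(4t)

Coefficient matrix A = [[27, -40], [20, -29]].
Characteristic polynomial det(A - λI) = λ^2 + 2λ + 17 = 0.
Eigenvalues λ = -1 ± 4i (complex conjugate pair).
For λ=-1+4i: an eigenvector is (-3,-2) - i(-1,-1) = (-3 + i, -2 + i).
A real fundamental pair from Re and Im of e^((-1+4i)t)v: X_1 = e^(-t)(cos(4t)·(-3,-2) + sin(4t)·(-1,-1)), X_2 = e^(-t)(sin(4t)·(-3,-2) - cos(4t)·(-1,-1)).
General solution: K_1X_1 + K_2X_2.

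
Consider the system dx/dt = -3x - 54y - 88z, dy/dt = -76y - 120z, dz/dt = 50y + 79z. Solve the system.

Coefficient matrix A = [[-3, -54, -88], [0, -76, -120], [0, 50, 79]].
det(A - λI) = 0 gives eigenvalues λ = -3, -1, 4.
For λ=-3: eigenvector (1,0,0).
For λ=-1: eigenvector (-4,-8,5).
For λ=4: eigenvector (-2,-3,2).
General solution: c_1e^(-3t)(1,0,0) + c_2e^(-t)(-4,-8,5) + c_3e^(4t)(-2,-3,2).

x(t) = c_1e^(-3t) - 4c_2e^(-t) - 2c_3e^(4t), y(t) = -8c_2e^(-t) - 3c_3e^(4t), z(t) = 5c_2e^(-t) + 2c_3e^(4t)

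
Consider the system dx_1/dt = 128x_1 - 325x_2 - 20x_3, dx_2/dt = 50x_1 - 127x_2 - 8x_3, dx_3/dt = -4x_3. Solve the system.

Coefficient matrix A = [[128, -325, -20], [50, -127, -8], [0, 0, -4]].
det(A - λI) = 0 gives eigenvalues λ = -2, -4, 3.
For λ=-2: eigenvector (5,2,0).
For λ=-4: eigenvector (10,4,1).
For λ=3: eigenvector (-13,-5,0).
General solution: K_1e^(-2t)(5,2,0) + K_2e^(-4t)(10,4,1) + K_3e^(3t)(-13,-5,0).

x_1(t) = 5K_1e^(-2t) + 10K_2e^(-4t) - 13K_3e^(3t), x_2(t) = 2K_1e^(-2t) + 4K_2e^(-4t) - 5K_3e^(3t), x_3(t) = K_2e^(-4t)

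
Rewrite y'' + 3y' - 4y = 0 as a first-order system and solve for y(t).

y(t) = K_1e^(-4t) + K_2e^(t)

Let x_1 = y, x_2 = y'. Then x_1' = x_2 and x_2' = 4x_1 - 3x_2.
A = [[0,1],[4,-3]]; det(A-λI) = λ^2 + 3λ - 4.
Eigenvalues λ = -4, 1 with eigenvectors (1,-4), (1,1).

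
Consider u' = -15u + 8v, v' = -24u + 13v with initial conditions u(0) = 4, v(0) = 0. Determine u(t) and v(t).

Coefficient matrix A = [[-15, 8], [-24, 13]].
Characteristic polynomial det(A - λI) = λ^2 + 2λ - 3 = 0.
Eigenvalues λ = 1, -3.
For λ=1: (A-λI) row 1 is [-16, 8], so an eigenvector is (1, 2).
For λ=-3: (A-λI) row 1 is [-12, 8], so an eigenvector is (-2, -3).
General solution: c_1e^(t)(1,2) + c_2e^(-3t)(-2,-3).
Applying u(0)=4, v(0)=0 gives c_1=-12, c_2=-8.

u(t) = -12e^(t) + 16e^(-3t), v(t) = -24e^(t) + 24e^(-3t)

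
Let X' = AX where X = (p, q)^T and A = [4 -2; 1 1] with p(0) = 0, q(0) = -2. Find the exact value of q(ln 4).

64

A = [[4,-2],[1,1]]; eigenvalues λ = 2, 3.
Eigenvectors: (-1,-1) for λ=2, (2,1) for λ=3.
From the initial condition, c_1 = 4, c_2 = 2.
q(ln 4) = (4)(4^2)(-1) + (2)(4^3)(1) = 64.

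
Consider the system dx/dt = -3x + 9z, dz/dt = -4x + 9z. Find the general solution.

Coefficient matrix A = [[-3, 9], [-4, 9]].
Characteristic polynomial det(A - λI) = λ^2 - 6λ + 9 = 0.
Single eigenvalue λ = 3 with algebraic multiplicity 2.
Eigenvector v = (-3,-2); generalized eigenvector w with (A-λI)w=v is (2,1).
General solution: e^(3t)[K_1·v + K_2·(t·v + w)].

x(t) = -3K_1e^(3t) - 3K_2te^(3t) + 2K_2e^(3t), z(t) = -2K_1e^(3t) - 2K_2te^(3t) + K_2e^(3t)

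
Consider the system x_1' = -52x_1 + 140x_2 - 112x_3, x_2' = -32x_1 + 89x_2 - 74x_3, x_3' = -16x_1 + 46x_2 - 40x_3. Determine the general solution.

Coefficient matrix A = [[-52, 140, -112], [-32, 89, -74], [-16, 46, -40]].
det(A - λI) = 0 gives eigenvalues λ = -4, -3, 4.
For λ=-4: eigenvector (7,4,2).
For λ=-3: eigenvector (-4,-3,-2).
For λ=4: eigenvector (3,2,1).
General solution: C_1e^(-4t)(7,4,2) + C_2e^(-3t)(-4,-3,-2) + C_3e^(4t)(3,2,1).

x_1(t) = 7C_1e^(-4t) - 4C_2e^(-3t) + 3C_3e^(4t), x_2(t) = 4C_1e^(-4t) - 3C_2e^(-3t) + 2C_3e^(4t), x_3(t) = 2C_1e^(-4t) - 2C_2e^(-3t) + C_3e^(4t)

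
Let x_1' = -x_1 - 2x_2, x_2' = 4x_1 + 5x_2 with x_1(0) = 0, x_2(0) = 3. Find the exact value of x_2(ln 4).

A = [[-1,-2],[4,5]]; eigenvalues λ = 3, 1.
Eigenvectors: (1,-2) for λ=3, (1,-1) for λ=1.
From the initial condition, c_1 = -3, c_2 = 3.
x_2(ln 4) = (-3)(4^3)(-2) + (3)(4^1)(-1) = 372.

372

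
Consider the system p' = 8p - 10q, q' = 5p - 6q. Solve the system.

p(t) = 3C_1e^(t)sin(t) - C_1e^(t)cos(t) - C_2e^(t)sin(t) - 3C_2e^(t)cos(t), q(t) = 2C_1e^(t)sin(t) - C_1e^(t)cos(t) - C_2e^(t)sin(t) - 2C_2e^(t)cos(t)

Coefficient matrix A = [[8, -10], [5, -6]].
Characteristic polynomial det(A - λI) = λ^2 - 2λ + 2 = 0.
Eigenvalues λ = 1 ± i (complex conjugate pair).
For λ=1+i: an eigenvector is (-1,-1) - i(3,2) = (-1 - 3i, -1 - 2i).
A real fundamental pair from Re and Im of e^((1+i)t)v: X_1 = e^(t)(cos(t)·(-1,-1) + sin(t)·(3,2)), X_2 = e^(t)(sin(t)·(-1,-1) - cos(t)·(3,2)).
General solution: C_1X_1 + C_2X_2.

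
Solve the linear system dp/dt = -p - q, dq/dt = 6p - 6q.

p(t) = -K_1e^(-3t) - K_2e^(-4t), q(t) = -2K_1e^(-3t) - 3K_2e^(-4t)

Coefficient matrix A = [[-1, -1], [6, -6]].
Characteristic polynomial det(A - λI) = λ^2 + 7λ + 12 = 0.
Eigenvalues λ = -3, -4.
For λ=-3: (A-λI) row 1 is [2, -1], so an eigenvector is (-1, -2).
For λ=-4: (A-λI) row 1 is [3, -1], so an eigenvector is (-1, -3).
General solution: K_1e^(-3t)(-1,-2) + K_2e^(-4t)(-1,-3).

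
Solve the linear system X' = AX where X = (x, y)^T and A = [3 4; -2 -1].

Coefficient matrix A = [[3, 4], [-2, -1]].
Characteristic polynomial det(A - λI) = λ^2 - 2λ + 5 = 0.
Eigenvalues λ = 1 ± 2i (complex conjugate pair).
For λ=1+2i: an eigenvector is (1,0) - i(1,-1) = (1 - i, 0 + i).
A real fundamental pair from Re and Im of e^((1+2i)t)v: X_1 = e^(t)(cos(2t)·(1,0) + sin(2t)·(1,-1)), X_2 = e^(t)(sin(2t)·(1,0) - cos(2t)·(1,-1)).
General solution: K_1X_1 + K_2X_2.

x(t) = K_1e^(t)sin(2t) + K_1e^(t)cos(2t) + K_2e^(t)sin(2t) - K_2e^(t)cos(2t), y(t) = -K_1e^(t)sin(2t) + K_2e^(t)cos(2t)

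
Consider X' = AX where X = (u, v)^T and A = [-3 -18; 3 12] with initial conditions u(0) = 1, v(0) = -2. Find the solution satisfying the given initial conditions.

u(t) = 10e^(6t) - 9e^(3t), v(t) = -5e^(6t) + 3e^(3t)

Coefficient matrix A = [[-3, -18], [3, 12]].
Characteristic polynomial det(A - λI) = λ^2 - 9λ + 18 = 0.
Eigenvalues λ = 3, 6.
For λ=3: (A-λI) row 1 is [-6, -18], so an eigenvector is (3, -1).
For λ=6: (A-λI) row 1 is [-9, -18], so an eigenvector is (-2, 1).
General solution: K_1e^(3t)(3,-1) + K_2e^(6t)(-2,1).
Applying u(0)=1, v(0)=-2 gives K_1=-3, K_2=-5.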